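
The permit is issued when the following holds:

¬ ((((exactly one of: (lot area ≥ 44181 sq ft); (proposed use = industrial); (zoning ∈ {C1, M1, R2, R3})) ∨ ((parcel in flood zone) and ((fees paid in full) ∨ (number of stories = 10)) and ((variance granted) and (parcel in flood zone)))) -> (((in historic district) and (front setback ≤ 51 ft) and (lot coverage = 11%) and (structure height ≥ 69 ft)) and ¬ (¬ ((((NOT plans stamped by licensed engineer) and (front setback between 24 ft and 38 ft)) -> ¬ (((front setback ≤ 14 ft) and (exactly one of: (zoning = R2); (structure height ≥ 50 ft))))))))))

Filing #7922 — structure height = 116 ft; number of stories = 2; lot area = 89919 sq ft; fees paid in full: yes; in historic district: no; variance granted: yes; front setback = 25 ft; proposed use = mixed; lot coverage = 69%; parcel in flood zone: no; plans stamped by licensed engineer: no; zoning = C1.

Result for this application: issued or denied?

Denied

Atomic conditions:
  lot area ≥ 44181 sq ft: 89919 ≥ 44181 is true
  proposed use = industrial: mixed == industrial is false
  zoning ∈ {C1, M1, R2, R3}: C1 is in the set → true
  parcel in flood zone: no → false
  fees paid in full: yes → true
  number of stories = 10: 2 == 10 is false
  variance granted: yes → true
  in historic district: no → false
  front setback ≤ 51 ft: 25 ≤ 51 is true
  lot coverage = 11%: 69 == 11 is false
  structure height ≥ 69 ft: 116 ≥ 69 is true
  NOT plans stamped by licensed engineer: no → true
  front setback between 24 ft and 38 ft: 25 in [24, 38] is true
  front setback ≤ 14 ft: 25 ≤ 14 is false
  zoning = R2: C1 == R2 is false
  structure height ≥ 50 ft: 116 ≥ 50 is true
Combine:
[1.1.1] exactly-one(true, false, true) = false
[1.1.2.2] true OR false = true
[1.1.2.3] true AND false = false
[1.1.2] false AND true AND false = false
[1.1] false OR false = false
[1.2.1] false AND true AND false AND true = false
[1.2.2.1.1.1] true AND true = true
[1.2.2.1.1.2.1.2] exactly-one(false, true) = true
[1.2.2.1.1.2.1] false AND true = false
[1.2.2.1.1.2] NOT false = true
[1.2.2.1.1] true → true = true
[1.2.2.1] NOT true = false
[1.2.2] NOT false = true
[1.2] false AND true = false
[1] false → false (antecedent false ⇒ implication holds) = true
[root] NOT true = false
Overall: false → denied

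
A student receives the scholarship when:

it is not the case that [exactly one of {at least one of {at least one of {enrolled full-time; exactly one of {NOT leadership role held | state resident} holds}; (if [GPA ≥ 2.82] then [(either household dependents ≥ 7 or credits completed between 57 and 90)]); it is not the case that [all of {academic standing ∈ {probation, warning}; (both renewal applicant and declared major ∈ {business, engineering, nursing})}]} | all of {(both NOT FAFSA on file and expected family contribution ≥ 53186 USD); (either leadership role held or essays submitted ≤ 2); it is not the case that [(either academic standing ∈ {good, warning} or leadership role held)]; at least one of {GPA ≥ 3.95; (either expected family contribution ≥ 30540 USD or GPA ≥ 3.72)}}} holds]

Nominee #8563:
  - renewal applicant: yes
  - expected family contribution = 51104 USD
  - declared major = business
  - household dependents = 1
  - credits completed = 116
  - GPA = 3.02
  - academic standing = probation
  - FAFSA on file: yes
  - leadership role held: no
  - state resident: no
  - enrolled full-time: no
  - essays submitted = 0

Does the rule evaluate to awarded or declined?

Atomic conditions:
  enrolled full-time: no → false
  NOT leadership role held: no → true
  state resident: no → false
  GPA ≥ 2.82: 3.02 ≥ 2.82 is true
  household dependents ≥ 7: 1 ≥ 7 is false
  credits completed between 57 and 90: 116 in [57, 90] is false
  academic standing ∈ {probation, warning}: probation is in the set → true
  renewal applicant: yes → true
  declared major ∈ {business, engineering, nursing}: business is in the set → true
  NOT FAFSA on file: yes → false
  expected family contribution ≥ 53186 USD: 51104 ≥ 53186 is false
  leadership role held: no → false
  essays submitted ≤ 2: 0 ≤ 2 is true
  academic standing ∈ {good, warning}: probation is not in the set → false
  GPA ≥ 3.95: 3.02 ≥ 3.95 is false
  expected family contribution ≥ 30540 USD: 51104 ≥ 30540 is true
  GPA ≥ 3.72: 3.02 ≥ 3.72 is false
Combine:
[1.1.1.2] exactly-one(true, false) = true
[1.1.1] false OR true = true
[1.1.2.2] false OR false = false
[1.1.2] true → false = false
[1.1.3.1.2] true AND true = true
[1.1.3.1] true AND true = true
[1.1.3] NOT true = false
[1.1] true OR false OR false = true
[1.2.1] false AND false = false
[1.2.2] false OR true = true
[1.2.3.1] false OR false = false
[1.2.3] NOT false = true
[1.2.4.2] true OR false = true
[1.2.4] false OR true = true
[1.2] false AND true AND true AND true = false
[1] exactly-one(true, false) = true
[root] NOT true = false
Overall: false → declined

Declined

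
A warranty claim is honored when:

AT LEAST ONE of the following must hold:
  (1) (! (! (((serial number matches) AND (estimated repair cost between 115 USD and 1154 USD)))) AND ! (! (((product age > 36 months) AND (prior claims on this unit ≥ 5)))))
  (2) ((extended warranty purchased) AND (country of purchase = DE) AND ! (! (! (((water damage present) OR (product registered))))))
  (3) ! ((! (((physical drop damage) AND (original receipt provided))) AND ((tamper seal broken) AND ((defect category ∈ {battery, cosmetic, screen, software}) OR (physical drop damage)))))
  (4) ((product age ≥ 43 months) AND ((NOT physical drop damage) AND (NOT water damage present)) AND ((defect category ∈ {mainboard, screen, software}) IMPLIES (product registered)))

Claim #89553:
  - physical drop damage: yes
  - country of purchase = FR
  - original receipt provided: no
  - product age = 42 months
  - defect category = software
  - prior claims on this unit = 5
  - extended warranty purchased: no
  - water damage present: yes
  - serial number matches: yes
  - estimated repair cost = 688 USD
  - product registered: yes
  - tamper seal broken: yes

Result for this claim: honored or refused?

Atomic conditions:
  serial number matches: yes → true
  estimated repair cost between 115 USD and 1154 USD: 688 in [115, 1154] is true
  product age > 36 months: 42 > 36 is true
  prior claims on this unit ≥ 5: 5 ≥ 5 is true
  extended warranty purchased: no → false
  country of purchase = DE: FR == DE is false
  water damage present: yes → true
  product registered: yes → true
  physical drop damage: yes → true
  original receipt provided: no → false
  tamper seal broken: yes → true
  defect category ∈ {battery, cosmetic, screen, software}: software is in the set → true
  product age ≥ 43 months: 42 ≥ 43 is false
  NOT physical drop damage: yes → false
  NOT water damage present: yes → false
  defect category ∈ {mainboard, screen, software}: software is in the set → true
Combine:
[1.1.1.1] true AND true = true
[1.1.1] NOT true = false
[1.1] NOT false = true
[1.2.1.1] true AND true = true
[1.2.1] NOT true = false
[1.2] NOT false = true
[1] true AND true = true
[2.3.1.1.1] true OR true = true
[2.3.1.1] NOT true = false
[2.3.1] NOT false = true
[2.3] NOT true = false
[2] false AND false AND false = false
[3.1.1.1] true AND false = false
[3.1.1] NOT false = true
[3.1.2.2] true OR true = true
[3.1.2] true AND true = true
[3.1] true AND true = true
[3] NOT true = false
[4.2] false AND false = false
[4.3] true → true = true
[4] false AND false AND true = false
[root] true OR false OR false OR false = true
Overall: true → honored

Honored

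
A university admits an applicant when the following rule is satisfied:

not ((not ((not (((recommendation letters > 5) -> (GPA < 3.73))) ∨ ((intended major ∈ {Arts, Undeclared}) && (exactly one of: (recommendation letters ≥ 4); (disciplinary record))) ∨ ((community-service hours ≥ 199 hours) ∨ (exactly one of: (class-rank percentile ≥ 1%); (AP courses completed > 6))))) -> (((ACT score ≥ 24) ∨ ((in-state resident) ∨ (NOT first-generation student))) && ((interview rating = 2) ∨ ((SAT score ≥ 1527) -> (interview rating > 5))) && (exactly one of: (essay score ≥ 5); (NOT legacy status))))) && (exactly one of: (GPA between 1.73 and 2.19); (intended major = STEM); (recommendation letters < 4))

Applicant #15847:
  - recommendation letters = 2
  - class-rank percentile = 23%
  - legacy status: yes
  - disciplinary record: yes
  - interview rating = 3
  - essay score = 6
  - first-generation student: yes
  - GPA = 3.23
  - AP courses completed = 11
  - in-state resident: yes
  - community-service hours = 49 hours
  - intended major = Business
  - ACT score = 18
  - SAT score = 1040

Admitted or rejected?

Rejected

Atomic conditions:
  recommendation letters > 5: 2 > 5 is false
  GPA < 3.73: 3.23 < 3.73 is true
  intended major ∈ {Arts, Undeclared}: Business is not in the set → false
  recommendation letters ≥ 4: 2 ≥ 4 is false
  disciplinary record: yes → true
  community-service hours ≥ 199 hours: 49 ≥ 199 is false
  class-rank percentile ≥ 1%: 23 ≥ 1 is true
  AP courses completed > 6: 11 > 6 is true
  ACT score ≥ 24: 18 ≥ 24 is false
  in-state resident: yes → true
  NOT first-generation student: yes → false
  interview rating = 2: 3 == 2 is false
  SAT score ≥ 1527: 1040 ≥ 1527 is false
  interview rating > 5: 3 > 5 is false
  essay score ≥ 5: 6 ≥ 5 is true
  NOT legacy status: yes → false
  GPA between 1.73 and 2.19: 3.23 in [1.73, 2.19] is false
  intended major = STEM: Business == STEM is false
  recommendation letters < 4: 2 < 4 is true
Combine:
[1.1.1.1.1.1] false → true (antecedent false ⇒ implication holds) = true
[1.1.1.1.1] NOT true = false
[1.1.1.1.2.2] exactly-one(false, true) = true
[1.1.1.1.2] false AND true = false
[1.1.1.1.3.2] exactly-one(true, true) = false
[1.1.1.1.3] false OR false = false
[1.1.1.1] false OR false OR false = false
[1.1.1] NOT false = true
[1.1.2.1.2] true OR false = true
[1.1.2.1] false OR true = true
[1.1.2.2.2] false → false (antecedent false ⇒ implication holds) = true
[1.1.2.2] false OR true = true
[1.1.2.3] exactly-one(true, false) = true
[1.1.2] true AND true AND true = true
[1.1] true → true = true
[1] NOT true = false
[2] exactly-one(false, false, true) = true
[root] false AND true = false
Overall: false → rejected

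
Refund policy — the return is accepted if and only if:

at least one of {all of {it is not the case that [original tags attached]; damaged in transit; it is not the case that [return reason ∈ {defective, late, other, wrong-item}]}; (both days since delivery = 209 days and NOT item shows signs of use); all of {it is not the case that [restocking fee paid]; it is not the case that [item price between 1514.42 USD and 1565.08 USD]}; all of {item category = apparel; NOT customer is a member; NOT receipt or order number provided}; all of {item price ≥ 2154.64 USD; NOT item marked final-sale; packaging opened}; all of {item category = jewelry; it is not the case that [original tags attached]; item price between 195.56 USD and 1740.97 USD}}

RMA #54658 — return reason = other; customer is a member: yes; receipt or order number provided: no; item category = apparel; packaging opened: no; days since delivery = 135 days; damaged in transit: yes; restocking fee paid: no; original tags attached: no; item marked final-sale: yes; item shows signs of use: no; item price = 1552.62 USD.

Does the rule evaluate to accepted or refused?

Refused

Atomic conditions:
  original tags attached: no → false
  damaged in transit: yes → true
  return reason ∈ {defective, late, other, wrong-item}: other is in the set → true
  days since delivery = 209 days: 135 == 209 is false
  NOT item shows signs of use: no → true
  restocking fee paid: no → false
  item price between 1514.42 USD and 1565.08 USD: 1552.62 in [1514.42, 1565.08] is true
  item category = apparel: apparel == apparel is true
  NOT customer is a member: yes → false
  NOT receipt or order number provided: no → true
  item price ≥ 2154.64 USD: 1552.62 ≥ 2154.64 is false
  NOT item marked final-sale: yes → false
  packaging opened: no → false
  item category = jewelry: apparel == jewelry is false
  item price between 195.56 USD and 1740.97 USD: 1552.62 in [195.56, 1740.97] is true
Combine:
[1.1] NOT false = true
[1.3] NOT true = false
[1] true AND true AND false = false
[2] false AND true = false
[3.1] NOT false = true
[3.2] NOT true = false
[3] true AND false = false
[4] true AND false AND true = false
[5] false AND false AND false = false
[6.2] NOT false = true
[6] false AND true AND true = false
[root] false OR false OR false OR false OR false OR false = false
Overall: false → refused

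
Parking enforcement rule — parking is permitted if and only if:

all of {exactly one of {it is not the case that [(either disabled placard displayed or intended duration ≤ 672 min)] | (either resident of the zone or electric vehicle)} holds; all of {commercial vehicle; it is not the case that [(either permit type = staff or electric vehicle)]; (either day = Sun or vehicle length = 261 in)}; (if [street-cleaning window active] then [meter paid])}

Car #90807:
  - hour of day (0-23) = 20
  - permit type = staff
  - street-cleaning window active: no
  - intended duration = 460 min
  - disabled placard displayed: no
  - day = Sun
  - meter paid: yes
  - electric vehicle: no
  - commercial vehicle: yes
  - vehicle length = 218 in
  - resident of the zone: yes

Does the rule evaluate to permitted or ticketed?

Ticketed

Atomic conditions:
  disabled placard displayed: no → false
  intended duration ≤ 672 min: 460 ≤ 672 is true
  resident of the zone: yes → true
  electric vehicle: no → false
  commercial vehicle: yes → true
  permit type = staff: staff == staff is true
  day = Sun: Sun == Sun is true
  vehicle length = 261 in: 218 == 261 is false
  street-cleaning window active: no → false
  meter paid: yes → true
Combine:
[1.1.1] false OR true = true
[1.1] NOT true = false
[1.2] true OR false = true
[1] exactly-one(false, true) = true
[2.2.1] true OR false = true
[2.2] NOT true = false
[2.3] true OR false = true
[2] true AND false AND true = false
[3] false → true (antecedent false ⇒ implication holds) = true
[root] true AND false AND true = false
Overall: false → ticketed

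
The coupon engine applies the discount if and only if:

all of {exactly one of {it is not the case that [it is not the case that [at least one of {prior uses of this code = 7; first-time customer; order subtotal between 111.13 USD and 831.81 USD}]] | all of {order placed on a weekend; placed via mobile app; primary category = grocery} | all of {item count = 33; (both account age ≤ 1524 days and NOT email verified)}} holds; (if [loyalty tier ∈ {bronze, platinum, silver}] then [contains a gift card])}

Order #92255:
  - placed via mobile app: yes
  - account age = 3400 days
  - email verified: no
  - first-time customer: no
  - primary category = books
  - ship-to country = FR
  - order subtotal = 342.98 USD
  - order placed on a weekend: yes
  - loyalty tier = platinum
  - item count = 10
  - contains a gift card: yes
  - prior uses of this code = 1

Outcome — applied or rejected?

Atomic conditions:
  prior uses of this code = 7: 1 == 7 is false
  first-time customer: no → false
  order subtotal between 111.13 USD and 831.81 USD: 342.98 in [111.13, 831.81] is true
  order placed on a weekend: yes → true
  placed via mobile app: yes → true
  primary category = grocery: books == grocery is false
  item count = 33: 10 == 33 is false
  account age ≤ 1524 days: 3400 ≤ 1524 is false
  NOT email verified: no → true
  loyalty tier ∈ {bronze, platinum, silver}: platinum is in the set → true
  contains a gift card: yes → true
Combine:
[1.1.1.1] false OR false OR true = true
[1.1.1] NOT true = false
[1.1] NOT false = true
[1.2] true AND true AND false = false
[1.3.2] false AND true = false
[1.3] false AND false = false
[1] exactly-one(true, false, false) = true
[2] true → true = true
[root] true AND true = true
Overall: true → applied

Applied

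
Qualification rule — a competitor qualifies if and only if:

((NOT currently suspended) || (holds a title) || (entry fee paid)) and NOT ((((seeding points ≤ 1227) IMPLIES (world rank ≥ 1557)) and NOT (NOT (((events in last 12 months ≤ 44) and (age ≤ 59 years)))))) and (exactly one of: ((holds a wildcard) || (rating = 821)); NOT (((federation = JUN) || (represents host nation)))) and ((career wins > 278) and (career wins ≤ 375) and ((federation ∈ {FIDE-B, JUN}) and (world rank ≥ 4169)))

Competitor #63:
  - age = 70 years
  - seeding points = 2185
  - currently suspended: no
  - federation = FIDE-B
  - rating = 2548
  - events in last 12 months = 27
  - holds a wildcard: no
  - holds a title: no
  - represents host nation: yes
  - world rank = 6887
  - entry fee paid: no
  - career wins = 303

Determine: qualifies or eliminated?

Eliminated

Atomic conditions:
  NOT currently suspended: no → true
  holds a title: no → false
  entry fee paid: no → false
  seeding points ≤ 1227: 2185 ≤ 1227 is false
  world rank ≥ 1557: 6887 ≥ 1557 is true
  events in last 12 months ≤ 44: 27 ≤ 44 is true
  age ≤ 59 years: 70 ≤ 59 is false
  holds a wildcard: no → false
  rating = 821: 2548 == 821 is false
  federation = JUN: FIDE-B == JUN is false
  represents host nation: yes → true
  career wins > 278: 303 > 278 is true
  career wins ≤ 375: 303 ≤ 375 is true
  federation ∈ {FIDE-B, JUN}: FIDE-B is in the set → true
  world rank ≥ 4169: 6887 ≥ 4169 is true
Combine:
[1] true OR false OR false = true
[2.1.1] false → true (antecedent false ⇒ implication holds) = true
[2.1.2.1.1] true AND false = false
[2.1.2.1] NOT false = true
[2.1.2] NOT true = false
[2.1] true AND false = false
[2] NOT false = true
[3.1] false OR false = false
[3.2.1] false OR true = true
[3.2] NOT true = false
[3] exactly-one(false, false) = false
[4.3] true AND true = true
[4] true AND true AND true = true
[root] true AND true AND false AND true = false
Overall: false → eliminated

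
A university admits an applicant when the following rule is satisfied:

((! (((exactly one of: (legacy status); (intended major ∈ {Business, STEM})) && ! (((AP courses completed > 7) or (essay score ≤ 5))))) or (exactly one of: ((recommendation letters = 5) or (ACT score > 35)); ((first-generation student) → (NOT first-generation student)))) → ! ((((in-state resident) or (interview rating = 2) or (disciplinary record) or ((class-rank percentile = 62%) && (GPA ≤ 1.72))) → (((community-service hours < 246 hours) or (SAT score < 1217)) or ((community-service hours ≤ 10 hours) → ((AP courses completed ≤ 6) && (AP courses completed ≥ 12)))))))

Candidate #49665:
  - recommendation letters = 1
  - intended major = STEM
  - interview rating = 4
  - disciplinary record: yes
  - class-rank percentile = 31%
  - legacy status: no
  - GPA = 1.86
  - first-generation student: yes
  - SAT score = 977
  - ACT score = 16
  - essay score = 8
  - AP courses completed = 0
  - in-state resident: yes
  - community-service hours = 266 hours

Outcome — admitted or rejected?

Atomic conditions:
  legacy status: no → false
  intended major ∈ {Business, STEM}: STEM is in the set → true
  AP courses completed > 7: 0 > 7 is false
  essay score ≤ 5: 8 ≤ 5 is false
  recommendation letters = 5: 1 == 5 is false
  ACT score > 35: 16 > 35 is false
  first-generation student: yes → true
  NOT first-generation student: yes → false
  in-state resident: yes → true
  interview rating = 2: 4 == 2 is false
  disciplinary record: yes → true
  class-rank percentile = 62%: 31 == 62 is false
  GPA ≤ 1.72: 1.86 ≤ 1.72 is false
  community-service hours < 246 hours: 266 < 246 is false
  SAT score < 1217: 977 < 1217 is true
  community-service hours ≤ 10 hours: 266 ≤ 10 is false
  AP courses completed ≤ 6: 0 ≤ 6 is true
  AP courses completed ≥ 12: 0 ≥ 12 is false
Combine:
[1.1.1.1] exactly-one(false, true) = true
[1.1.1.2.1] false OR false = false
[1.1.1.2] NOT false = true
[1.1.1] true AND true = true
[1.1] NOT true = false
[1.2.1] false OR false = false
[1.2.2] true → false = false
[1.2] exactly-one(false, false) = false
[1] false OR false = false
[2.1.1.4] false AND false = false
[2.1.1] true OR false OR true OR false = true
[2.1.2.1] false OR true = true
[2.1.2.2.2] true AND false = false
[2.1.2.2] false → false (antecedent false ⇒ implication holds) = true
[2.1.2] true OR true = true
[2.1] true → true = true
[2] NOT true = false
[root] false → false (antecedent false ⇒ implication holds) = true
Overall: true → admitted

Admitted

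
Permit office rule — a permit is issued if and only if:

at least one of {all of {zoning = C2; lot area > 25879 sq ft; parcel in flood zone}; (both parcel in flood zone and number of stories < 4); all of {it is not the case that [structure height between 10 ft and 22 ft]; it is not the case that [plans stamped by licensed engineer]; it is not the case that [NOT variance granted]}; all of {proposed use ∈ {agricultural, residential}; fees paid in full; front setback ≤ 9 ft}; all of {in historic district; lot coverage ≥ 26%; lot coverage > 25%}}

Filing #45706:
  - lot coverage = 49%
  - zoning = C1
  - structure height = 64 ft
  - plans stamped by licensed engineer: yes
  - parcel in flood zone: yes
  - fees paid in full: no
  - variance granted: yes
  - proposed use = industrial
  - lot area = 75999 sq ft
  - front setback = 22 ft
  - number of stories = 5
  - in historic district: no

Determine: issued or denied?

Atomic conditions:
  zoning = C2: C1 == C2 is false
  lot area > 25879 sq ft: 75999 > 25879 is true
  parcel in flood zone: yes → true
  number of stories < 4: 5 < 4 is false
  structure height between 10 ft and 22 ft: 64 in [10, 22] is false
  plans stamped by licensed engineer: yes → true
  NOT variance granted: yes → false
  proposed use ∈ {agricultural, residential}: industrial is not in the set → false
  fees paid in full: no → false
  front setback ≤ 9 ft: 22 ≤ 9 is false
  in historic district: no → false
  lot coverage ≥ 26%: 49 ≥ 26 is true
  lot coverage > 25%: 49 > 25 is true
Combine:
[1] false AND true AND true = false
[2] true AND false = false
[3.1] NOT false = true
[3.2] NOT true = false
[3.3] NOT false = true
[3] true AND false AND true = false
[4] false AND false AND false = false
[5] false AND true AND true = false
[root] false OR false OR false OR false OR false = false
Overall: false → denied

Denied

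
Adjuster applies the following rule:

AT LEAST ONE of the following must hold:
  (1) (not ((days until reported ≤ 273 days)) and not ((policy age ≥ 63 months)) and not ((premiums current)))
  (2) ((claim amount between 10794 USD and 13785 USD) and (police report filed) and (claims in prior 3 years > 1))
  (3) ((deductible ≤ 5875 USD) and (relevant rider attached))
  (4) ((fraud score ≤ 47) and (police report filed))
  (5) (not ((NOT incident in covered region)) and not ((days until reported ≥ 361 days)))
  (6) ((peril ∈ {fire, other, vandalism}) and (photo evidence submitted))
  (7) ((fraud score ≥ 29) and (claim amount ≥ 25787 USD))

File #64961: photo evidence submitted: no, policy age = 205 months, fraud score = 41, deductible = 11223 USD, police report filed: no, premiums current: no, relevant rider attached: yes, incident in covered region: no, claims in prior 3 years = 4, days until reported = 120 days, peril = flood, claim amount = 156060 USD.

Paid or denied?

Paid

Atomic conditions:
  days until reported ≤ 273 days: 120 ≤ 273 is true
  policy age ≥ 63 months: 205 ≥ 63 is true
  premiums current: no → false
  claim amount between 10794 USD and 13785 USD: 156060 in [10794, 13785] is false
  police report filed: no → false
  claims in prior 3 years > 1: 4 > 1 is true
  deductible ≤ 5875 USD: 11223 ≤ 5875 is false
  relevant rider attached: yes → true
  fraud score ≤ 47: 41 ≤ 47 is true
  NOT incident in covered region: no → true
  days until reported ≥ 361 days: 120 ≥ 361 is false
  peril ∈ {fire, other, vandalism}: flood is not in the set → false
  photo evidence submitted: no → false
  fraud score ≥ 29: 41 ≥ 29 is true
  claim amount ≥ 25787 USD: 156060 ≥ 25787 is true
Combine:
[1.1] NOT true = false
[1.2] NOT true = false
[1.3] NOT false = true
[1] false AND false AND true = false
[2] false AND false AND true = false
[3] false AND true = false
[4] true AND false = false
[5.1] NOT true = false
[5.2] NOT false = true
[5] false AND true = false
[6] false AND false = false
[7] true AND true = true
[root] false OR false OR false OR false OR false OR false OR true = true
Overall: true → paid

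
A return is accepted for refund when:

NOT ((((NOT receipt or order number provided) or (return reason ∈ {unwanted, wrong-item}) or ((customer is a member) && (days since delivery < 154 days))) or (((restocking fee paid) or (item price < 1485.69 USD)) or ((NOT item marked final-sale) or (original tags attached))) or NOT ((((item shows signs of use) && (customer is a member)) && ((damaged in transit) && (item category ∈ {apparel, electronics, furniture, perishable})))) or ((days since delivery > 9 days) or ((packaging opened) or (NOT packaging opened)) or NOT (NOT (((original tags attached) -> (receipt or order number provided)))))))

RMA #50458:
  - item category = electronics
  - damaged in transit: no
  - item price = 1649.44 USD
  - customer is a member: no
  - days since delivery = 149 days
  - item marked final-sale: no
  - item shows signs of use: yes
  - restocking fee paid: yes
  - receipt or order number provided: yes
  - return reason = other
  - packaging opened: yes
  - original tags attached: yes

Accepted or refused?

Atomic conditions:
  NOT receipt or order number provided: yes → false
  return reason ∈ {unwanted, wrong-item}: other is not in the set → false
  customer is a member: no → false
  days since delivery < 154 days: 149 < 154 is true
  restocking fee paid: yes → true
  item price < 1485.69 USD: 1649.44 < 1485.69 is false
  NOT item marked final-sale: no → true
  original tags attached: yes → true
  item shows signs of use: yes → true
  damaged in transit: no → false
  item category ∈ {apparel, electronics, furniture, perishable}: electronics is in the set → true
  days since delivery > 9 days: 149 > 9 is true
  packaging opened: yes → true
  NOT packaging opened: yes → false
  receipt or order number provided: yes → true
Combine:
[1.1.3] false AND true = false
[1.1] false OR false OR false = false
[1.2.1] true OR false = true
[1.2.2] true OR true = true
[1.2] true OR true = true
[1.3.1.1] true AND false = false
[1.3.1.2] false AND true = false
[1.3.1] false AND false = false
[1.3] NOT false = true
[1.4.2] true OR false = true
[1.4.3.1.1] true → true = true
[1.4.3.1] NOT true = false
[1.4.3] NOT false = true
[1.4] true OR true OR true = true
[1] false OR true OR true OR true = true
[root] NOT true = false
Overall: false → refused

Refused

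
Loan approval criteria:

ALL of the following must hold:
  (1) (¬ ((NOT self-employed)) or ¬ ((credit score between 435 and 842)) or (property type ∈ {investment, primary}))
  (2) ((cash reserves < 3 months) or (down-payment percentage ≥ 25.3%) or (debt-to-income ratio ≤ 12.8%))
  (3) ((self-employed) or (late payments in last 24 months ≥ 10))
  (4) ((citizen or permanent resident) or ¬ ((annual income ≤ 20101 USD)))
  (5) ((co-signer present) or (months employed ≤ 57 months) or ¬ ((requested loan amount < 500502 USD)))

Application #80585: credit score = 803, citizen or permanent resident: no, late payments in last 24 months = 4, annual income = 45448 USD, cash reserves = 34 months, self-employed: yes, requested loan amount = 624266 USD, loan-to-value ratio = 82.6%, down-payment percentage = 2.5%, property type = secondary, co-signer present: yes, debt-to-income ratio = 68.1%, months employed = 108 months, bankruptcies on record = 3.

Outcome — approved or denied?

Atomic conditions:
  NOT self-employed: yes → false
  credit score between 435 and 842: 803 in [435, 842] is true
  property type ∈ {investment, primary}: secondary is not in the set → false
  cash reserves < 3 months: 34 < 3 is false
  down-payment percentage ≥ 25.3%: 2.5 ≥ 25.3 is false
  debt-to-income ratio ≤ 12.8%: 68.1 ≤ 12.8 is false
  self-employed: yes → true
  late payments in last 24 months ≥ 10: 4 ≥ 10 is false
  citizen or permanent resident: no → false
  annual income ≤ 20101 USD: 45448 ≤ 20101 is false
  co-signer present: yes → true
  months employed ≤ 57 months: 108 ≤ 57 is false
  requested loan amount < 500502 USD: 624266 < 500502 is false
Combine:
[1.1] NOT false = true
[1.2] NOT true = false
[1] true OR false OR false = true
[2] false OR false OR false = false
[3] true OR false = true
[4.2] NOT false = true
[4] false OR true = true
[5.3] NOT false = true
[5] true OR false OR true = true
[root] true AND false AND true AND true AND true = false
Overall: false → denied

Denied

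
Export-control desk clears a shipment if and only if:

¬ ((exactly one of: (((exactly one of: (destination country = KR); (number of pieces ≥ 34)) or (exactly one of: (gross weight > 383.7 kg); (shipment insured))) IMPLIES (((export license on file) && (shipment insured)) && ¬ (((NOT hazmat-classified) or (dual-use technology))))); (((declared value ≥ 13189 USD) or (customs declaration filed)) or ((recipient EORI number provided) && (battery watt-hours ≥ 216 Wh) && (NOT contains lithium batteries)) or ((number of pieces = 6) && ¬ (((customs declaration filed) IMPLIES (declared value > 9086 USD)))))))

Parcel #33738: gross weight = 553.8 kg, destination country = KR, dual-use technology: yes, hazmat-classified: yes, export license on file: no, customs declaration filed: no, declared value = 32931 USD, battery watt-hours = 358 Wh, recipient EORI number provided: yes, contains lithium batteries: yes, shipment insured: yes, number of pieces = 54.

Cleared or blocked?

Cleared

Atomic conditions:
  destination country = KR: KR == KR is true
  number of pieces ≥ 34: 54 ≥ 34 is true
  gross weight > 383.7 kg: 553.8 > 383.7 is true
  shipment insured: yes → true
  export license on file: no → false
  NOT hazmat-classified: yes → false
  dual-use technology: yes → true
  declared value ≥ 13189 USD: 32931 ≥ 13189 is true
  customs declaration filed: no → false
  recipient EORI number provided: yes → true
  battery watt-hours ≥ 216 Wh: 358 ≥ 216 is true
  NOT contains lithium batteries: yes → false
  number of pieces = 6: 54 == 6 is false
  declared value > 9086 USD: 32931 > 9086 is true
Combine:
[1.1.1.1] exactly-one(true, true) = false
[1.1.1.2] exactly-one(true, true) = false
[1.1.1] false OR false = false
[1.1.2.1] false AND true = false
[1.1.2.2.1] false OR true = true
[1.1.2.2] NOT true = false
[1.1.2] false AND false = false
[1.1] false → false (antecedent false ⇒ implication holds) = true
[1.2.1] true OR false = true
[1.2.2] true AND true AND false = false
[1.2.3.2.1] false → true (antecedent false ⇒ implication holds) = true
[1.2.3.2] NOT true = false
[1.2.3] false AND false = false
[1.2] true OR false OR false = true
[1] exactly-one(true, true) = false
[root] NOT false = true
Overall: true → cleared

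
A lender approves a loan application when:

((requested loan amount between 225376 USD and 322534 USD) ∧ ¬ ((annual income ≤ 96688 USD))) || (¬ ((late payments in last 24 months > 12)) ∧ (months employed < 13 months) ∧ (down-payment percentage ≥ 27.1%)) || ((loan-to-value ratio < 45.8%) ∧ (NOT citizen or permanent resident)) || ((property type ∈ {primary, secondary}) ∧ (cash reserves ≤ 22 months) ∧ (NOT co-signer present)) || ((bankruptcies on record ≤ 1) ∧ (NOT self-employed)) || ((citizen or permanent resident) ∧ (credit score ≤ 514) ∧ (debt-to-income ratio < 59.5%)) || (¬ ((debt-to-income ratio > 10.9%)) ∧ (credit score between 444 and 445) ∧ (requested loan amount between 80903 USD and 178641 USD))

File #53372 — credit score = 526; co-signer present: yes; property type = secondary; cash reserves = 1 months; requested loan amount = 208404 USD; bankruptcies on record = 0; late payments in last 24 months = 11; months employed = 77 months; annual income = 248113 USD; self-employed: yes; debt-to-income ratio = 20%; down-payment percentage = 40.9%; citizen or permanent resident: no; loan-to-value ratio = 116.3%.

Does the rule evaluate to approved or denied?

Denied

Atomic conditions:
  requested loan amount between 225376 USD and 322534 USD: 208404 in [225376, 322534] is false
  annual income ≤ 96688 USD: 248113 ≤ 96688 is false
  late payments in last 24 months > 12: 11 > 12 is false
  months employed < 13 months: 77 < 13 is false
  down-payment percentage ≥ 27.1%: 40.9 ≥ 27.1 is true
  loan-to-value ratio < 45.8%: 116.3 < 45.8 is false
  NOT citizen or permanent resident: no → true
  property type ∈ {primary, secondary}: secondary is in the set → true
  cash reserves ≤ 22 months: 1 ≤ 22 is true
  NOT co-signer present: yes → false
  bankruptcies on record ≤ 1: 0 ≤ 1 is true
  NOT self-employed: yes → false
  citizen or permanent resident: no → false
  credit score ≤ 514: 526 ≤ 514 is false
  debt-to-income ratio < 59.5%: 20 < 59.5 is true
  debt-to-income ratio > 10.9%: 20 > 10.9 is true
  credit score between 444 and 445: 526 in [444, 445] is false
  requested loan amount between 80903 USD and 178641 USD: 208404 in [80903, 178641] is false
Combine:
[1.2] NOT false = true
[1] false AND true = false
[2.1] NOT false = true
[2] true AND false AND true = false
[3] false AND true = false
[4] true AND true AND false = false
[5] true AND false = false
[6] false AND false AND true = false
[7.1] NOT true = false
[7] false AND false AND false = false
[root] false OR false OR false OR false OR false OR false OR false = false
Overall: false → denied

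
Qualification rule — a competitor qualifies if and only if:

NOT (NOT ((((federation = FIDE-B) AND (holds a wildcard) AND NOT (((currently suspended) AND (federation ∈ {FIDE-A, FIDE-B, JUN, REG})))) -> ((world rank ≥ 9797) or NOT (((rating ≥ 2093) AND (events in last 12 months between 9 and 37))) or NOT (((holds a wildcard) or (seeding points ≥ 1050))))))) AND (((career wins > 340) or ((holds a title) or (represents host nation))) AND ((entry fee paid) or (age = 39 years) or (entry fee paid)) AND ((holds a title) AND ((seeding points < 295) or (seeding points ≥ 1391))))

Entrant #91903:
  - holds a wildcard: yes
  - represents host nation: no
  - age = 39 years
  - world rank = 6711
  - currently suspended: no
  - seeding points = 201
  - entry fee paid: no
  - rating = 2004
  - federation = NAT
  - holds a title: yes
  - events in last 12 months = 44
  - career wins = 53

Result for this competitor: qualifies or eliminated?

Qualifies

Atomic conditions:
  federation = FIDE-B: NAT == FIDE-B is false
  holds a wildcard: yes → true
  currently suspended: no → false
  federation ∈ {FIDE-A, FIDE-B, JUN, REG}: NAT is not in the set → false
  world rank ≥ 9797: 6711 ≥ 9797 is false
  rating ≥ 2093: 2004 ≥ 2093 is false
  events in last 12 months between 9 and 37: 44 in [9, 37] is false
  seeding points ≥ 1050: 201 ≥ 1050 is false
  career wins > 340: 53 > 340 is false
  holds a title: yes → true
  represents host nation: no → false
  entry fee paid: no → false
  age = 39 years: 39 == 39 is true
  seeding points < 295: 201 < 295 is true
  seeding points ≥ 1391: 201 ≥ 1391 is false
Combine:
[1.1.1.1.3.1] false AND false = false
[1.1.1.1.3] NOT false = true
[1.1.1.1] false AND true AND true = false
[1.1.1.2.2.1] false AND false = false
[1.1.1.2.2] NOT false = true
[1.1.1.2.3.1] true OR false = true
[1.1.1.2.3] NOT true = false
[1.1.1.2] false OR true OR false = true
[1.1.1] false → true (antecedent false ⇒ implication holds) = true
[1.1] NOT true = false
[1] NOT false = true
[2.1.2] true OR false = true
[2.1] false OR true = true
[2.2] false OR true OR false = true
[2.3.2] true OR false = true
[2.3] true AND true = true
[2] true AND true AND true = true
[root] true AND true = true
Overall: true → qualifies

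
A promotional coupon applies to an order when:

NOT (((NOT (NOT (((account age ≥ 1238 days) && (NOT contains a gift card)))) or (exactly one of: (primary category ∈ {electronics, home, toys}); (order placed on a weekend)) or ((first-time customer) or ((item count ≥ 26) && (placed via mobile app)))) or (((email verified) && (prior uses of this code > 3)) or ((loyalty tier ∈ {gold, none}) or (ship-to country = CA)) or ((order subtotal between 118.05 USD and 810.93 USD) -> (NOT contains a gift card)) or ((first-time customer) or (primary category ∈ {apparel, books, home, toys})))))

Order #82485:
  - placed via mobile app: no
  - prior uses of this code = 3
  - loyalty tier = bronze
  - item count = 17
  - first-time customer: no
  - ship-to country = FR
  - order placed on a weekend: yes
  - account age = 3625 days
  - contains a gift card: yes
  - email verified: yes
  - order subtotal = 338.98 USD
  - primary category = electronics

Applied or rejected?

Applied

Atomic conditions:
  account age ≥ 1238 days: 3625 ≥ 1238 is true
  NOT contains a gift card: yes → false
  primary category ∈ {electronics, home, toys}: electronics is in the set → true
  order placed on a weekend: yes → true
  first-time customer: no → false
  item count ≥ 26: 17 ≥ 26 is false
  placed via mobile app: no → false
  email verified: yes → true
  prior uses of this code > 3: 3 > 3 is false
  loyalty tier ∈ {gold, none}: bronze is not in the set → false
  ship-to country = CA: FR == CA is false
  order subtotal between 118.05 USD and 810.93 USD: 338.98 in [118.05, 810.93] is true
  primary category ∈ {apparel, books, home, toys}: electronics is not in the set → false
Combine:
[1.1.1.1.1] true AND false = false
[1.1.1.1] NOT false = true
[1.1.1] NOT true = false
[1.1.2] exactly-one(true, true) = false
[1.1.3.2] false AND false = false
[1.1.3] false OR false = false
[1.1] false OR false OR false = false
[1.2.1] true AND false = false
[1.2.2] false OR false = false
[1.2.3] true → false = false
[1.2.4] false OR false = false
[1.2] false OR false OR false OR false = false
[1] false OR false = false
[root] NOT false = true
Overall: true → applied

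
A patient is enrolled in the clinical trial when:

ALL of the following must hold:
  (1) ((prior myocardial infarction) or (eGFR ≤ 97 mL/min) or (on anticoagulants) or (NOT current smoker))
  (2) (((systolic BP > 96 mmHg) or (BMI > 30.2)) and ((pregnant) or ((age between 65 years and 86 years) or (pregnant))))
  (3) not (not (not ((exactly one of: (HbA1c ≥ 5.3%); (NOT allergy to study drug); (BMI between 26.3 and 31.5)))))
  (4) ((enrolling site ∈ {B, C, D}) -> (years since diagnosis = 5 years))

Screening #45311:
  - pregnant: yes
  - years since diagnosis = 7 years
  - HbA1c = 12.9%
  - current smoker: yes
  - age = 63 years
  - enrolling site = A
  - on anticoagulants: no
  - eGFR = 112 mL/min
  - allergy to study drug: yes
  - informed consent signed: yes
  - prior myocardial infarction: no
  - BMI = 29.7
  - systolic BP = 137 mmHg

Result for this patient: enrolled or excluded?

Excluded

Atomic conditions:
  prior myocardial infarction: no → false
  eGFR ≤ 97 mL/min: 112 ≤ 97 is false
  on anticoagulants: no → false
  NOT current smoker: yes → false
  systolic BP > 96 mmHg: 137 > 96 is true
  BMI > 30.2: 29.7 > 30.2 is false
  pregnant: yes → true
  age between 65 years and 86 years: 63 in [65, 86] is false
  HbA1c ≥ 5.3%: 12.9 ≥ 5.3 is true
  NOT allergy to study drug: yes → false
  BMI between 26.3 and 31.5: 29.7 in [26.3, 31.5] is true
  enrolling site ∈ {B, C, D}: A is not in the set → false
  years since diagnosis = 5 years: 7 == 5 is false
Combine:
[1] false OR false OR false OR false = false
[2.1] true OR false = true
[2.2.2] false OR true = true
[2.2] true OR true = true
[2] true AND true = true
[3.1.1.1] exactly-one(true, false, true) = false
[3.1.1] NOT false = true
[3.1] NOT true = false
[3] NOT false = true
[4] false → false (antecedent false ⇒ implication holds) = true
[root] false AND true AND true AND true = false
Overall: false → excluded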